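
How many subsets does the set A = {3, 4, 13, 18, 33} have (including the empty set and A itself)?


Set A = {3, 4, 13, 18, 33}
|A| = 5
The power set P(A) contains all subsets of A.
|P(A)| = 2^|A| = 2^5 = 32

32


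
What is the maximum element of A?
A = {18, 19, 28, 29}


Set A = {18, 19, 28, 29}
Elements in ascending order: 18, 19, 28, 29
The largest element is 29.

29


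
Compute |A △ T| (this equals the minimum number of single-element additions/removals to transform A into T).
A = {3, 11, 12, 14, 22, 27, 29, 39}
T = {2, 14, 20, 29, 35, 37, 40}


Set A = {3, 11, 12, 14, 22, 27, 29, 39}
Set T = {2, 14, 20, 29, 35, 37, 40}
Elements to remove from A (in A, not in T): {3, 11, 12, 22, 27, 39} → 6 removals
Elements to add to A (in T, not in A): {2, 20, 35, 37, 40} → 5 additions
Total edits = 6 + 5 = 11

11


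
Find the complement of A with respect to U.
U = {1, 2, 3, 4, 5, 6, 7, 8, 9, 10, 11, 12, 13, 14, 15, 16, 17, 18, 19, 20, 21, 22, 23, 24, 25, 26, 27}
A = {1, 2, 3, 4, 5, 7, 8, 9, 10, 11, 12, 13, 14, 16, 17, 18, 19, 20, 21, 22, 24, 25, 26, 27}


Universal set U = {1, 2, 3, 4, 5, 6, 7, 8, 9, 10, 11, 12, 13, 14, 15, 16, 17, 18, 19, 20, 21, 22, 23, 24, 25, 26, 27}
Set A = {1, 2, 3, 4, 5, 7, 8, 9, 10, 11, 12, 13, 14, 16, 17, 18, 19, 20, 21, 22, 24, 25, 26, 27}
A' = U \ A = elements in U but not in A
Checking each element of U:
1 (in A, exclude), 2 (in A, exclude), 3 (in A, exclude), 4 (in A, exclude), 5 (in A, exclude), 6 (not in A, include), 7 (in A, exclude), 8 (in A, exclude), 9 (in A, exclude), 10 (in A, exclude), 11 (in A, exclude), 12 (in A, exclude), 13 (in A, exclude), 14 (in A, exclude), 15 (not in A, include), 16 (in A, exclude), 17 (in A, exclude), 18 (in A, exclude), 19 (in A, exclude), 20 (in A, exclude), 21 (in A, exclude), 22 (in A, exclude), 23 (not in A, include), 24 (in A, exclude), 25 (in A, exclude), 26 (in A, exclude), 27 (in A, exclude)
A' = {6, 15, 23}

{6, 15, 23}


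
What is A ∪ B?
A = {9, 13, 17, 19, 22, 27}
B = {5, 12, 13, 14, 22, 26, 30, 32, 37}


Set A = {9, 13, 17, 19, 22, 27}
Set B = {5, 12, 13, 14, 22, 26, 30, 32, 37}
A ∪ B includes all elements in either set.
Elements from A: {9, 13, 17, 19, 22, 27}
Elements from B not already included: {5, 12, 14, 26, 30, 32, 37}
A ∪ B = {5, 9, 12, 13, 14, 17, 19, 22, 26, 27, 30, 32, 37}

{5, 9, 12, 13, 14, 17, 19, 22, 26, 27, 30, 32, 37}


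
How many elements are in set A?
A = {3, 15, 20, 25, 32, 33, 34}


Set A = {3, 15, 20, 25, 32, 33, 34}
Listing elements: 3, 15, 20, 25, 32, 33, 34
Counting: 7 elements
|A| = 7

7


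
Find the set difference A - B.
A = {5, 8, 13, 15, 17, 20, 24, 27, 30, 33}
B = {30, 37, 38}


Set A = {5, 8, 13, 15, 17, 20, 24, 27, 30, 33}
Set B = {30, 37, 38}
A \ B includes elements in A that are not in B.
Check each element of A:
5 (not in B, keep), 8 (not in B, keep), 13 (not in B, keep), 15 (not in B, keep), 17 (not in B, keep), 20 (not in B, keep), 24 (not in B, keep), 27 (not in B, keep), 30 (in B, remove), 33 (not in B, keep)
A \ B = {5, 8, 13, 15, 17, 20, 24, 27, 33}

{5, 8, 13, 15, 17, 20, 24, 27, 33}


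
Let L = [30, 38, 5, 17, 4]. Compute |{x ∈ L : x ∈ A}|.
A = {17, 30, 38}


Set A = {17, 30, 38}
Candidates: [30, 38, 5, 17, 4]
Check each candidate:
30 ∈ A, 38 ∈ A, 5 ∉ A, 17 ∈ A, 4 ∉ A
Count of candidates in A: 3

3


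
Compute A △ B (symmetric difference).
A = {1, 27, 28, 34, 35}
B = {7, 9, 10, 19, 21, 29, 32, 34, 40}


Set A = {1, 27, 28, 34, 35}
Set B = {7, 9, 10, 19, 21, 29, 32, 34, 40}
A △ B = (A \ B) ∪ (B \ A)
Elements in A but not B: {1, 27, 28, 35}
Elements in B but not A: {7, 9, 10, 19, 21, 29, 32, 40}
A △ B = {1, 7, 9, 10, 19, 21, 27, 28, 29, 32, 35, 40}

{1, 7, 9, 10, 19, 21, 27, 28, 29, 32, 35, 40}


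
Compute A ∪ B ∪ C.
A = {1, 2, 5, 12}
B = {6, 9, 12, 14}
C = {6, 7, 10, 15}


Set A = {1, 2, 5, 12}
Set B = {6, 9, 12, 14}
Set C = {6, 7, 10, 15}
First, A ∪ B = {1, 2, 5, 6, 9, 12, 14}
Then, (A ∪ B) ∪ C = {1, 2, 5, 6, 7, 9, 10, 12, 14, 15}

{1, 2, 5, 6, 7, 9, 10, 12, 14, 15}


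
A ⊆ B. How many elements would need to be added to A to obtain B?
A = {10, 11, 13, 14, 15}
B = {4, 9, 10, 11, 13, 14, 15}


Set A = {10, 11, 13, 14, 15}, |A| = 5
Set B = {4, 9, 10, 11, 13, 14, 15}, |B| = 7
Since A ⊆ B: B \ A = {4, 9}
|B| - |A| = 7 - 5 = 2

2


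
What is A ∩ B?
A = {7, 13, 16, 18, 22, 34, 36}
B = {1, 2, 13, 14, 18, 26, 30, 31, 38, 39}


Set A = {7, 13, 16, 18, 22, 34, 36}
Set B = {1, 2, 13, 14, 18, 26, 30, 31, 38, 39}
A ∩ B includes only elements in both sets.
Check each element of A against B:
7 ✗, 13 ✓, 16 ✗, 18 ✓, 22 ✗, 34 ✗, 36 ✗
A ∩ B = {13, 18}

{13, 18}


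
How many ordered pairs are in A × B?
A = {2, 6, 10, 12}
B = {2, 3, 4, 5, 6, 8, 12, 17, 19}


Set A = {2, 6, 10, 12} has 4 elements.
Set B = {2, 3, 4, 5, 6, 8, 12, 17, 19} has 9 elements.
|A × B| = |A| × |B| = 4 × 9 = 36

36


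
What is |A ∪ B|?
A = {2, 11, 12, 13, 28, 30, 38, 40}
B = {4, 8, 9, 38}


Set A = {2, 11, 12, 13, 28, 30, 38, 40}, |A| = 8
Set B = {4, 8, 9, 38}, |B| = 4
A ∩ B = {38}, |A ∩ B| = 1
|A ∪ B| = |A| + |B| - |A ∩ B| = 8 + 4 - 1 = 11

11


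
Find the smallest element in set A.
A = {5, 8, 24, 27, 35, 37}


Set A = {5, 8, 24, 27, 35, 37}
Elements in ascending order: 5, 8, 24, 27, 35, 37
The smallest element is 5.

5


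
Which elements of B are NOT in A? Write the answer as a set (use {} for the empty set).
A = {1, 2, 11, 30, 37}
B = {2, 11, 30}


Set A = {1, 2, 11, 30, 37}
Set B = {2, 11, 30}
Check each element of B against A:
2 ∈ A, 11 ∈ A, 30 ∈ A
Elements of B not in A: {}

{}


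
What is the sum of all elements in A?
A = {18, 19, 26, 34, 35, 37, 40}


Set A = {18, 19, 26, 34, 35, 37, 40}
Sum = 18 + 19 + 26 + 34 + 35 + 37 + 40 = 209

209


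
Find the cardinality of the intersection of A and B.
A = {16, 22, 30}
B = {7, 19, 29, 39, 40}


Set A = {16, 22, 30}
Set B = {7, 19, 29, 39, 40}
A ∩ B = {}
|A ∩ B| = 0

0


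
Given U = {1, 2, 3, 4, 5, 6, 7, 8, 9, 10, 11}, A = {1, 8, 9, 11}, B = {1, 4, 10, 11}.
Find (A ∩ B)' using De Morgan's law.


U = {1, 2, 3, 4, 5, 6, 7, 8, 9, 10, 11}
A = {1, 8, 9, 11}, B = {1, 4, 10, 11}
A ∩ B = {1, 11}
(A ∩ B)' = U \ (A ∩ B) = {2, 3, 4, 5, 6, 7, 8, 9, 10}
Verification via A' ∪ B': A' = {2, 3, 4, 5, 6, 7, 10}, B' = {2, 3, 5, 6, 7, 8, 9}
A' ∪ B' = {2, 3, 4, 5, 6, 7, 8, 9, 10} ✓

{2, 3, 4, 5, 6, 7, 8, 9, 10}


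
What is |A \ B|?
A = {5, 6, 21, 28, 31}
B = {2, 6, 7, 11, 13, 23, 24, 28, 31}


Set A = {5, 6, 21, 28, 31}
Set B = {2, 6, 7, 11, 13, 23, 24, 28, 31}
A \ B = {5, 21}
|A \ B| = 2

2


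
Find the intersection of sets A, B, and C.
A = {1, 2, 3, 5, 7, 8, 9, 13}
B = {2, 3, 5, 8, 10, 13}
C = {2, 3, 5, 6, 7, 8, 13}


Set A = {1, 2, 3, 5, 7, 8, 9, 13}
Set B = {2, 3, 5, 8, 10, 13}
Set C = {2, 3, 5, 6, 7, 8, 13}
First, A ∩ B = {2, 3, 5, 8, 13}
Then, (A ∩ B) ∩ C = {2, 3, 5, 8, 13}

{2, 3, 5, 8, 13}


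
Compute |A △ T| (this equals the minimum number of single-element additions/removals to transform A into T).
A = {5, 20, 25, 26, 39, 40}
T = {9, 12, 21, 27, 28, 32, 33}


Set A = {5, 20, 25, 26, 39, 40}
Set T = {9, 12, 21, 27, 28, 32, 33}
Elements to remove from A (in A, not in T): {5, 20, 25, 26, 39, 40} → 6 removals
Elements to add to A (in T, not in A): {9, 12, 21, 27, 28, 32, 33} → 7 additions
Total edits = 6 + 7 = 13

13


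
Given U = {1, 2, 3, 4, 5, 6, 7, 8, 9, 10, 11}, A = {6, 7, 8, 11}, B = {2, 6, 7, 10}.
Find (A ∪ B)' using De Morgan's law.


U = {1, 2, 3, 4, 5, 6, 7, 8, 9, 10, 11}
A = {6, 7, 8, 11}, B = {2, 6, 7, 10}
A ∪ B = {2, 6, 7, 8, 10, 11}
(A ∪ B)' = U \ (A ∪ B) = {1, 3, 4, 5, 9}
Verification via A' ∩ B': A' = {1, 2, 3, 4, 5, 9, 10}, B' = {1, 3, 4, 5, 8, 9, 11}
A' ∩ B' = {1, 3, 4, 5, 9} ✓

{1, 3, 4, 5, 9}


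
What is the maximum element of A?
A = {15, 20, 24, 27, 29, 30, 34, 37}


Set A = {15, 20, 24, 27, 29, 30, 34, 37}
Elements in ascending order: 15, 20, 24, 27, 29, 30, 34, 37
The largest element is 37.

37


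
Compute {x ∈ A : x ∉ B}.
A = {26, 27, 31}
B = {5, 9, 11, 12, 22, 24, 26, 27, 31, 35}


Set A = {26, 27, 31}
Set B = {5, 9, 11, 12, 22, 24, 26, 27, 31, 35}
Check each element of A against B:
26 ∈ B, 27 ∈ B, 31 ∈ B
Elements of A not in B: {}

{}


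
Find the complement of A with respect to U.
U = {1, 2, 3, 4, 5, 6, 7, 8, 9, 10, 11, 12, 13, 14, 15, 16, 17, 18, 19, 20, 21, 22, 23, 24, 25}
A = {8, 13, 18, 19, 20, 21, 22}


Universal set U = {1, 2, 3, 4, 5, 6, 7, 8, 9, 10, 11, 12, 13, 14, 15, 16, 17, 18, 19, 20, 21, 22, 23, 24, 25}
Set A = {8, 13, 18, 19, 20, 21, 22}
A' = U \ A = elements in U but not in A
Checking each element of U:
1 (not in A, include), 2 (not in A, include), 3 (not in A, include), 4 (not in A, include), 5 (not in A, include), 6 (not in A, include), 7 (not in A, include), 8 (in A, exclude), 9 (not in A, include), 10 (not in A, include), 11 (not in A, include), 12 (not in A, include), 13 (in A, exclude), 14 (not in A, include), 15 (not in A, include), 16 (not in A, include), 17 (not in A, include), 18 (in A, exclude), 19 (in A, exclude), 20 (in A, exclude), 21 (in A, exclude), 22 (in A, exclude), 23 (not in A, include), 24 (not in A, include), 25 (not in A, include)
A' = {1, 2, 3, 4, 5, 6, 7, 9, 10, 11, 12, 14, 15, 16, 17, 23, 24, 25}

{1, 2, 3, 4, 5, 6, 7, 9, 10, 11, 12, 14, 15, 16, 17, 23, 24, 25}


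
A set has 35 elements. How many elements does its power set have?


The set has 35 elements.
The power set contains all possible subsets.
|P(A)| = 2^|A| = 2^35 = 34359738368

34359738368


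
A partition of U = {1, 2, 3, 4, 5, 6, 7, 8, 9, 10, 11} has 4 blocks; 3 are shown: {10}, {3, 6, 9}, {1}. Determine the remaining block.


U = {1, 2, 3, 4, 5, 6, 7, 8, 9, 10, 11}
Shown blocks: {10}, {3, 6, 9}, {1}
A partition's blocks are pairwise disjoint and cover U, so the missing block = U \ (union of shown blocks).
Union of shown blocks: {1, 3, 6, 9, 10}
Missing block = U \ (union) = {2, 4, 5, 7, 8, 11}

{2, 4, 5, 7, 8, 11}


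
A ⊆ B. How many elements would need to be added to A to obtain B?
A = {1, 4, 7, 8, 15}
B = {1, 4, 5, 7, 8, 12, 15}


Set A = {1, 4, 7, 8, 15}, |A| = 5
Set B = {1, 4, 5, 7, 8, 12, 15}, |B| = 7
Since A ⊆ B: B \ A = {5, 12}
|B| - |A| = 7 - 5 = 2

2


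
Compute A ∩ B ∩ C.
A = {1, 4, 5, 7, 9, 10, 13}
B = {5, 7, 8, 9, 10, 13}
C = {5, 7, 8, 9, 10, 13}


Set A = {1, 4, 5, 7, 9, 10, 13}
Set B = {5, 7, 8, 9, 10, 13}
Set C = {5, 7, 8, 9, 10, 13}
First, A ∩ B = {5, 7, 9, 10, 13}
Then, (A ∩ B) ∩ C = {5, 7, 9, 10, 13}

{5, 7, 9, 10, 13}


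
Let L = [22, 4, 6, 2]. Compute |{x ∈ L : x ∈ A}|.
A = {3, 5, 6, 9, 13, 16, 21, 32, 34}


Set A = {3, 5, 6, 9, 13, 16, 21, 32, 34}
Candidates: [22, 4, 6, 2]
Check each candidate:
22 ∉ A, 4 ∉ A, 6 ∈ A, 2 ∉ A
Count of candidates in A: 1

1


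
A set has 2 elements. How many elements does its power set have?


The set has 2 elements.
The power set contains all possible subsets.
|P(A)| = 2^|A| = 2^2 = 4

4


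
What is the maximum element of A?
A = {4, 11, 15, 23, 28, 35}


Set A = {4, 11, 15, 23, 28, 35}
Elements in ascending order: 4, 11, 15, 23, 28, 35
The largest element is 35.

35


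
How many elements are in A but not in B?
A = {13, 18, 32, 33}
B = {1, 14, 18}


Set A = {13, 18, 32, 33}
Set B = {1, 14, 18}
A \ B = {13, 32, 33}
|A \ B| = 3

3


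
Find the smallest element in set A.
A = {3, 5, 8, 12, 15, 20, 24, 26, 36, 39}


Set A = {3, 5, 8, 12, 15, 20, 24, 26, 36, 39}
Elements in ascending order: 3, 5, 8, 12, 15, 20, 24, 26, 36, 39
The smallest element is 3.

3


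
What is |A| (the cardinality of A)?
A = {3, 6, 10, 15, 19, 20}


Set A = {3, 6, 10, 15, 19, 20}
Listing elements: 3, 6, 10, 15, 19, 20
Counting: 6 elements
|A| = 6

6


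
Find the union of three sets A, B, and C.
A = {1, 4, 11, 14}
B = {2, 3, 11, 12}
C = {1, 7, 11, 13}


Set A = {1, 4, 11, 14}
Set B = {2, 3, 11, 12}
Set C = {1, 7, 11, 13}
First, A ∪ B = {1, 2, 3, 4, 11, 12, 14}
Then, (A ∪ B) ∪ C = {1, 2, 3, 4, 7, 11, 12, 13, 14}

{1, 2, 3, 4, 7, 11, 12, 13, 14}


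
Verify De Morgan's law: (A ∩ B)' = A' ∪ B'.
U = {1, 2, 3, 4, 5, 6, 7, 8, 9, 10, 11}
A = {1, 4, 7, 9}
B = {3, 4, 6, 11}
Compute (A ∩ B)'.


U = {1, 2, 3, 4, 5, 6, 7, 8, 9, 10, 11}
A = {1, 4, 7, 9}, B = {3, 4, 6, 11}
A ∩ B = {4}
(A ∩ B)' = U \ (A ∩ B) = {1, 2, 3, 5, 6, 7, 8, 9, 10, 11}
Verification via A' ∪ B': A' = {2, 3, 5, 6, 8, 10, 11}, B' = {1, 2, 5, 7, 8, 9, 10}
A' ∪ B' = {1, 2, 3, 5, 6, 7, 8, 9, 10, 11} ✓

{1, 2, 3, 5, 6, 7, 8, 9, 10, 11}


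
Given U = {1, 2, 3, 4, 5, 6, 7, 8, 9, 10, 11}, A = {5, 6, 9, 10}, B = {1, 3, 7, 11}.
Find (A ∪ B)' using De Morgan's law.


U = {1, 2, 3, 4, 5, 6, 7, 8, 9, 10, 11}
A = {5, 6, 9, 10}, B = {1, 3, 7, 11}
A ∪ B = {1, 3, 5, 6, 7, 9, 10, 11}
(A ∪ B)' = U \ (A ∪ B) = {2, 4, 8}
Verification via A' ∩ B': A' = {1, 2, 3, 4, 7, 8, 11}, B' = {2, 4, 5, 6, 8, 9, 10}
A' ∩ B' = {2, 4, 8} ✓

{2, 4, 8}


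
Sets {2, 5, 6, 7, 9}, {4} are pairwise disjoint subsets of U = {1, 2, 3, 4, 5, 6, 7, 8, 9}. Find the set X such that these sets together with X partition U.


U = {1, 2, 3, 4, 5, 6, 7, 8, 9}
Shown blocks: {2, 5, 6, 7, 9}, {4}
A partition's blocks are pairwise disjoint and cover U, so the missing block = U \ (union of shown blocks).
Union of shown blocks: {2, 4, 5, 6, 7, 9}
Missing block = U \ (union) = {1, 3, 8}

{1, 3, 8}


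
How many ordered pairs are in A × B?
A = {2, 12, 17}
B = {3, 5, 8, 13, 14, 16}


Set A = {2, 12, 17} has 3 elements.
Set B = {3, 5, 8, 13, 14, 16} has 6 elements.
|A × B| = |A| × |B| = 3 × 6 = 18

18


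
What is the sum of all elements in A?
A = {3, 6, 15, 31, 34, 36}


Set A = {3, 6, 15, 31, 34, 36}
Sum = 3 + 6 + 15 + 31 + 34 + 36 = 125

125


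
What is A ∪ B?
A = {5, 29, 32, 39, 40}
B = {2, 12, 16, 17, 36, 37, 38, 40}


Set A = {5, 29, 32, 39, 40}
Set B = {2, 12, 16, 17, 36, 37, 38, 40}
A ∪ B includes all elements in either set.
Elements from A: {5, 29, 32, 39, 40}
Elements from B not already included: {2, 12, 16, 17, 36, 37, 38}
A ∪ B = {2, 5, 12, 16, 17, 29, 32, 36, 37, 38, 39, 40}

{2, 5, 12, 16, 17, 29, 32, 36, 37, 38, 39, 40}


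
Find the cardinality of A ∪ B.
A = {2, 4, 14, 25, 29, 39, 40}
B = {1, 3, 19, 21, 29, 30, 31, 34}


Set A = {2, 4, 14, 25, 29, 39, 40}, |A| = 7
Set B = {1, 3, 19, 21, 29, 30, 31, 34}, |B| = 8
A ∩ B = {29}, |A ∩ B| = 1
|A ∪ B| = |A| + |B| - |A ∩ B| = 7 + 8 - 1 = 14

14


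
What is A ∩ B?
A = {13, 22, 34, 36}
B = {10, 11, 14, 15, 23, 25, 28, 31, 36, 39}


Set A = {13, 22, 34, 36}
Set B = {10, 11, 14, 15, 23, 25, 28, 31, 36, 39}
A ∩ B includes only elements in both sets.
Check each element of A against B:
13 ✗, 22 ✗, 34 ✗, 36 ✓
A ∩ B = {36}

{36}


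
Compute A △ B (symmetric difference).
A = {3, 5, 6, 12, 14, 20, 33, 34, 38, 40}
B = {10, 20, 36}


Set A = {3, 5, 6, 12, 14, 20, 33, 34, 38, 40}
Set B = {10, 20, 36}
A △ B = (A \ B) ∪ (B \ A)
Elements in A but not B: {3, 5, 6, 12, 14, 33, 34, 38, 40}
Elements in B but not A: {10, 36}
A △ B = {3, 5, 6, 10, 12, 14, 33, 34, 36, 38, 40}

{3, 5, 6, 10, 12, 14, 33, 34, 36, 38, 40}


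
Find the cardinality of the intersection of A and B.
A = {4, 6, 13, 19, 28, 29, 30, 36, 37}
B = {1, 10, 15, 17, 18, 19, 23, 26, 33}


Set A = {4, 6, 13, 19, 28, 29, 30, 36, 37}
Set B = {1, 10, 15, 17, 18, 19, 23, 26, 33}
A ∩ B = {19}
|A ∩ B| = 1

1


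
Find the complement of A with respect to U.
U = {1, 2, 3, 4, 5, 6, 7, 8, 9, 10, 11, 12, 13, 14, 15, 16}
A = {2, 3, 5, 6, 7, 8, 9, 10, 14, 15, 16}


Universal set U = {1, 2, 3, 4, 5, 6, 7, 8, 9, 10, 11, 12, 13, 14, 15, 16}
Set A = {2, 3, 5, 6, 7, 8, 9, 10, 14, 15, 16}
A' = U \ A = elements in U but not in A
Checking each element of U:
1 (not in A, include), 2 (in A, exclude), 3 (in A, exclude), 4 (not in A, include), 5 (in A, exclude), 6 (in A, exclude), 7 (in A, exclude), 8 (in A, exclude), 9 (in A, exclude), 10 (in A, exclude), 11 (not in A, include), 12 (not in A, include), 13 (not in A, include), 14 (in A, exclude), 15 (in A, exclude), 16 (in A, exclude)
A' = {1, 4, 11, 12, 13}

{1, 4, 11, 12, 13}


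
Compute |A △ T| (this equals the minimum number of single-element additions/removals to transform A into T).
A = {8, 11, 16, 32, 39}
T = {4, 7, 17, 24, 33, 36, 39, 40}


Set A = {8, 11, 16, 32, 39}
Set T = {4, 7, 17, 24, 33, 36, 39, 40}
Elements to remove from A (in A, not in T): {8, 11, 16, 32} → 4 removals
Elements to add to A (in T, not in A): {4, 7, 17, 24, 33, 36, 40} → 7 additions
Total edits = 4 + 7 = 11

11


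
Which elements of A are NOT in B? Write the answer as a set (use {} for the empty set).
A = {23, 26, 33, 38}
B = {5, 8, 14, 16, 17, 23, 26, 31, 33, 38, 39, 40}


Set A = {23, 26, 33, 38}
Set B = {5, 8, 14, 16, 17, 23, 26, 31, 33, 38, 39, 40}
Check each element of A against B:
23 ∈ B, 26 ∈ B, 33 ∈ B, 38 ∈ B
Elements of A not in B: {}

{}


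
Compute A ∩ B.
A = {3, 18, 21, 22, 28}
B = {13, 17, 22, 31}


Set A = {3, 18, 21, 22, 28}
Set B = {13, 17, 22, 31}
A ∩ B includes only elements in both sets.
Check each element of A against B:
3 ✗, 18 ✗, 21 ✗, 22 ✓, 28 ✗
A ∩ B = {22}

{22}


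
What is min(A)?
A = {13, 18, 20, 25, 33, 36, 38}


Set A = {13, 18, 20, 25, 33, 36, 38}
Elements in ascending order: 13, 18, 20, 25, 33, 36, 38
The smallest element is 13.

13


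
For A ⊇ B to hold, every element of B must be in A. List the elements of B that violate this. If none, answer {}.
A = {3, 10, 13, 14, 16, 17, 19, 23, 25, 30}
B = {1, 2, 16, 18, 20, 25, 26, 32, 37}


Set A = {3, 10, 13, 14, 16, 17, 19, 23, 25, 30}
Set B = {1, 2, 16, 18, 20, 25, 26, 32, 37}
Check each element of B against A:
1 ∉ A (include), 2 ∉ A (include), 16 ∈ A, 18 ∉ A (include), 20 ∉ A (include), 25 ∈ A, 26 ∉ A (include), 32 ∉ A (include), 37 ∉ A (include)
Elements of B not in A: {1, 2, 18, 20, 26, 32, 37}

{1, 2, 18, 20, 26, 32, 37}


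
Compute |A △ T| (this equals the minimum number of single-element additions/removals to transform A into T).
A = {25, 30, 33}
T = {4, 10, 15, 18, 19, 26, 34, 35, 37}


Set A = {25, 30, 33}
Set T = {4, 10, 15, 18, 19, 26, 34, 35, 37}
Elements to remove from A (in A, not in T): {25, 30, 33} → 3 removals
Elements to add to A (in T, not in A): {4, 10, 15, 18, 19, 26, 34, 35, 37} → 9 additions
Total edits = 3 + 9 = 12

12


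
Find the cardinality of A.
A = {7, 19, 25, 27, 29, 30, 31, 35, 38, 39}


Set A = {7, 19, 25, 27, 29, 30, 31, 35, 38, 39}
Listing elements: 7, 19, 25, 27, 29, 30, 31, 35, 38, 39
Counting: 10 elements
|A| = 10

10


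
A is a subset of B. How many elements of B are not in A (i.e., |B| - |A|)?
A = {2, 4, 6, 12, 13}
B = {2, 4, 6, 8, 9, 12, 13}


Set A = {2, 4, 6, 12, 13}, |A| = 5
Set B = {2, 4, 6, 8, 9, 12, 13}, |B| = 7
Since A ⊆ B: B \ A = {8, 9}
|B| - |A| = 7 - 5 = 2

2


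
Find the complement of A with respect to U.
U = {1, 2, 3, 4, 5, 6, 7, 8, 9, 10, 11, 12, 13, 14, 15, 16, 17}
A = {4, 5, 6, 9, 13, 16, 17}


Universal set U = {1, 2, 3, 4, 5, 6, 7, 8, 9, 10, 11, 12, 13, 14, 15, 16, 17}
Set A = {4, 5, 6, 9, 13, 16, 17}
A' = U \ A = elements in U but not in A
Checking each element of U:
1 (not in A, include), 2 (not in A, include), 3 (not in A, include), 4 (in A, exclude), 5 (in A, exclude), 6 (in A, exclude), 7 (not in A, include), 8 (not in A, include), 9 (in A, exclude), 10 (not in A, include), 11 (not in A, include), 12 (not in A, include), 13 (in A, exclude), 14 (not in A, include), 15 (not in A, include), 16 (in A, exclude), 17 (in A, exclude)
A' = {1, 2, 3, 7, 8, 10, 11, 12, 14, 15}

{1, 2, 3, 7, 8, 10, 11, 12, 14, 15}


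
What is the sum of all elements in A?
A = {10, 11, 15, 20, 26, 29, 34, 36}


Set A = {10, 11, 15, 20, 26, 29, 34, 36}
Sum = 10 + 11 + 15 + 20 + 26 + 29 + 34 + 36 = 181

181


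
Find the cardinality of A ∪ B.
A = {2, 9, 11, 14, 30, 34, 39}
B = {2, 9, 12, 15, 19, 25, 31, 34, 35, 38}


Set A = {2, 9, 11, 14, 30, 34, 39}, |A| = 7
Set B = {2, 9, 12, 15, 19, 25, 31, 34, 35, 38}, |B| = 10
A ∩ B = {2, 9, 34}, |A ∩ B| = 3
|A ∪ B| = |A| + |B| - |A ∩ B| = 7 + 10 - 3 = 14

14


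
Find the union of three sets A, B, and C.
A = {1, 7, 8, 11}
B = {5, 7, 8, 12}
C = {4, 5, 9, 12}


Set A = {1, 7, 8, 11}
Set B = {5, 7, 8, 12}
Set C = {4, 5, 9, 12}
First, A ∪ B = {1, 5, 7, 8, 11, 12}
Then, (A ∪ B) ∪ C = {1, 4, 5, 7, 8, 9, 11, 12}

{1, 4, 5, 7, 8, 9, 11, 12}


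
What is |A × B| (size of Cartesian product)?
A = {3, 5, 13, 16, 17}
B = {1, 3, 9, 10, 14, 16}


Set A = {3, 5, 13, 16, 17} has 5 elements.
Set B = {1, 3, 9, 10, 14, 16} has 6 elements.
|A × B| = |A| × |B| = 5 × 6 = 30

30


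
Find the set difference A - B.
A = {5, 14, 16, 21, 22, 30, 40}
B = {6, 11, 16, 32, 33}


Set A = {5, 14, 16, 21, 22, 30, 40}
Set B = {6, 11, 16, 32, 33}
A \ B includes elements in A that are not in B.
Check each element of A:
5 (not in B, keep), 14 (not in B, keep), 16 (in B, remove), 21 (not in B, keep), 22 (not in B, keep), 30 (not in B, keep), 40 (not in B, keep)
A \ B = {5, 14, 21, 22, 30, 40}

{5, 14, 21, 22, 30, 40}


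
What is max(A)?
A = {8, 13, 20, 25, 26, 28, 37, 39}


Set A = {8, 13, 20, 25, 26, 28, 37, 39}
Elements in ascending order: 8, 13, 20, 25, 26, 28, 37, 39
The largest element is 39.

39


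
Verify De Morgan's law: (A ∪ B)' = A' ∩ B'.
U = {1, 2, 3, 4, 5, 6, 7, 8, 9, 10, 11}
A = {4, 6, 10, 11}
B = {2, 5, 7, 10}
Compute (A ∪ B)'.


U = {1, 2, 3, 4, 5, 6, 7, 8, 9, 10, 11}
A = {4, 6, 10, 11}, B = {2, 5, 7, 10}
A ∪ B = {2, 4, 5, 6, 7, 10, 11}
(A ∪ B)' = U \ (A ∪ B) = {1, 3, 8, 9}
Verification via A' ∩ B': A' = {1, 2, 3, 5, 7, 8, 9}, B' = {1, 3, 4, 6, 8, 9, 11}
A' ∩ B' = {1, 3, 8, 9} ✓

{1, 3, 8, 9}


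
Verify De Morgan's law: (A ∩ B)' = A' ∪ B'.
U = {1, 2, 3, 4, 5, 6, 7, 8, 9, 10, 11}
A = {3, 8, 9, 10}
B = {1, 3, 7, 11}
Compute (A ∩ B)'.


U = {1, 2, 3, 4, 5, 6, 7, 8, 9, 10, 11}
A = {3, 8, 9, 10}, B = {1, 3, 7, 11}
A ∩ B = {3}
(A ∩ B)' = U \ (A ∩ B) = {1, 2, 4, 5, 6, 7, 8, 9, 10, 11}
Verification via A' ∪ B': A' = {1, 2, 4, 5, 6, 7, 11}, B' = {2, 4, 5, 6, 8, 9, 10}
A' ∪ B' = {1, 2, 4, 5, 6, 7, 8, 9, 10, 11} ✓

{1, 2, 4, 5, 6, 7, 8, 9, 10, 11}


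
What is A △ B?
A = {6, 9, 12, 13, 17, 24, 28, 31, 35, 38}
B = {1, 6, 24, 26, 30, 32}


Set A = {6, 9, 12, 13, 17, 24, 28, 31, 35, 38}
Set B = {1, 6, 24, 26, 30, 32}
A △ B = (A \ B) ∪ (B \ A)
Elements in A but not B: {9, 12, 13, 17, 28, 31, 35, 38}
Elements in B but not A: {1, 26, 30, 32}
A △ B = {1, 9, 12, 13, 17, 26, 28, 30, 31, 32, 35, 38}

{1, 9, 12, 13, 17, 26, 28, 30, 31, 32, 35, 38}


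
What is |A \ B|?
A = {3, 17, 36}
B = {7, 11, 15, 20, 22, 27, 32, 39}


Set A = {3, 17, 36}
Set B = {7, 11, 15, 20, 22, 27, 32, 39}
A \ B = {3, 17, 36}
|A \ B| = 3

3


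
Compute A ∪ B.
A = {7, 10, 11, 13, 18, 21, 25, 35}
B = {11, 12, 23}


Set A = {7, 10, 11, 13, 18, 21, 25, 35}
Set B = {11, 12, 23}
A ∪ B includes all elements in either set.
Elements from A: {7, 10, 11, 13, 18, 21, 25, 35}
Elements from B not already included: {12, 23}
A ∪ B = {7, 10, 11, 12, 13, 18, 21, 23, 25, 35}

{7, 10, 11, 12, 13, 18, 21, 23, 25, 35}


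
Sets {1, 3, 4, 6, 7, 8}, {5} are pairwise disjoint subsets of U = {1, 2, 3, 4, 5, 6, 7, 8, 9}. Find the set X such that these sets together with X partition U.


U = {1, 2, 3, 4, 5, 6, 7, 8, 9}
Shown blocks: {1, 3, 4, 6, 7, 8}, {5}
A partition's blocks are pairwise disjoint and cover U, so the missing block = U \ (union of shown blocks).
Union of shown blocks: {1, 3, 4, 5, 6, 7, 8}
Missing block = U \ (union) = {2, 9}

{2, 9}


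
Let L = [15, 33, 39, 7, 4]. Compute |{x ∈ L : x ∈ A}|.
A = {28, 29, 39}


Set A = {28, 29, 39}
Candidates: [15, 33, 39, 7, 4]
Check each candidate:
15 ∉ A, 33 ∉ A, 39 ∈ A, 7 ∉ A, 4 ∉ A
Count of candidates in A: 1

1


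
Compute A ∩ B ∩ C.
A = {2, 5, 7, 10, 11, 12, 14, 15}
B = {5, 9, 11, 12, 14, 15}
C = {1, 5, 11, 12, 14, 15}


Set A = {2, 5, 7, 10, 11, 12, 14, 15}
Set B = {5, 9, 11, 12, 14, 15}
Set C = {1, 5, 11, 12, 14, 15}
First, A ∩ B = {5, 11, 12, 14, 15}
Then, (A ∩ B) ∩ C = {5, 11, 12, 14, 15}

{5, 11, 12, 14, 15}


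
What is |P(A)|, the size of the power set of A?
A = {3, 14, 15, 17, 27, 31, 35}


Set A = {3, 14, 15, 17, 27, 31, 35}
|A| = 7
The power set P(A) contains all subsets of A.
|P(A)| = 2^|A| = 2^7 = 128

128


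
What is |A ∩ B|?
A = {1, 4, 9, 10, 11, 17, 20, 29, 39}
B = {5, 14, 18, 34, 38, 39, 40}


Set A = {1, 4, 9, 10, 11, 17, 20, 29, 39}
Set B = {5, 14, 18, 34, 38, 39, 40}
A ∩ B = {39}
|A ∩ B| = 1

1


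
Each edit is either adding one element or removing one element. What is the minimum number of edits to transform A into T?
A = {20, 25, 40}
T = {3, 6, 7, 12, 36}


Set A = {20, 25, 40}
Set T = {3, 6, 7, 12, 36}
Elements to remove from A (in A, not in T): {20, 25, 40} → 3 removals
Elements to add to A (in T, not in A): {3, 6, 7, 12, 36} → 5 additions
Total edits = 3 + 5 = 8

8


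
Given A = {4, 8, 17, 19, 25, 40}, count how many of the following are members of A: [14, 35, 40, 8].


Set A = {4, 8, 17, 19, 25, 40}
Candidates: [14, 35, 40, 8]
Check each candidate:
14 ∉ A, 35 ∉ A, 40 ∈ A, 8 ∈ A
Count of candidates in A: 2

2


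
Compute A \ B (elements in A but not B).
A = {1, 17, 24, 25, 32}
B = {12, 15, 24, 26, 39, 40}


Set A = {1, 17, 24, 25, 32}
Set B = {12, 15, 24, 26, 39, 40}
A \ B includes elements in A that are not in B.
Check each element of A:
1 (not in B, keep), 17 (not in B, keep), 24 (in B, remove), 25 (not in B, keep), 32 (not in B, keep)
A \ B = {1, 17, 25, 32}

{1, 17, 25, 32}


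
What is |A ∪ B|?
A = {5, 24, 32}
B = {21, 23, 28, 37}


Set A = {5, 24, 32}, |A| = 3
Set B = {21, 23, 28, 37}, |B| = 4
A ∩ B = {}, |A ∩ B| = 0
|A ∪ B| = |A| + |B| - |A ∩ B| = 3 + 4 - 0 = 7

7


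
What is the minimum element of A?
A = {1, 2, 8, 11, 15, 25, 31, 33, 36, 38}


Set A = {1, 2, 8, 11, 15, 25, 31, 33, 36, 38}
Elements in ascending order: 1, 2, 8, 11, 15, 25, 31, 33, 36, 38
The smallest element is 1.

1


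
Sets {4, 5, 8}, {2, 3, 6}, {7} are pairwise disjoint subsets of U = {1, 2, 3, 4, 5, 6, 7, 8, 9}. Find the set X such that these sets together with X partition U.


U = {1, 2, 3, 4, 5, 6, 7, 8, 9}
Shown blocks: {4, 5, 8}, {2, 3, 6}, {7}
A partition's blocks are pairwise disjoint and cover U, so the missing block = U \ (union of shown blocks).
Union of shown blocks: {2, 3, 4, 5, 6, 7, 8}
Missing block = U \ (union) = {1, 9}

{1, 9}


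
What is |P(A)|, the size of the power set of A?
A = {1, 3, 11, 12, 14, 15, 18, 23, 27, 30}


Set A = {1, 3, 11, 12, 14, 15, 18, 23, 27, 30}
|A| = 10
The power set P(A) contains all subsets of A.
|P(A)| = 2^|A| = 2^10 = 1024

1024


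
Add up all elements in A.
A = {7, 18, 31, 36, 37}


Set A = {7, 18, 31, 36, 37}
Sum = 7 + 18 + 31 + 36 + 37 = 129

129


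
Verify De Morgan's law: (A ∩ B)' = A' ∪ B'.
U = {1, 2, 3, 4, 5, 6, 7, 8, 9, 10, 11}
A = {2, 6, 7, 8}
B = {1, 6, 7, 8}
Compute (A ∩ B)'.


U = {1, 2, 3, 4, 5, 6, 7, 8, 9, 10, 11}
A = {2, 6, 7, 8}, B = {1, 6, 7, 8}
A ∩ B = {6, 7, 8}
(A ∩ B)' = U \ (A ∩ B) = {1, 2, 3, 4, 5, 9, 10, 11}
Verification via A' ∪ B': A' = {1, 3, 4, 5, 9, 10, 11}, B' = {2, 3, 4, 5, 9, 10, 11}
A' ∪ B' = {1, 2, 3, 4, 5, 9, 10, 11} ✓

{1, 2, 3, 4, 5, 9, 10, 11}


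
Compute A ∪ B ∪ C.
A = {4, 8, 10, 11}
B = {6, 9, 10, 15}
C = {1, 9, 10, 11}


Set A = {4, 8, 10, 11}
Set B = {6, 9, 10, 15}
Set C = {1, 9, 10, 11}
First, A ∪ B = {4, 6, 8, 9, 10, 11, 15}
Then, (A ∪ B) ∪ C = {1, 4, 6, 8, 9, 10, 11, 15}

{1, 4, 6, 8, 9, 10, 11, 15}


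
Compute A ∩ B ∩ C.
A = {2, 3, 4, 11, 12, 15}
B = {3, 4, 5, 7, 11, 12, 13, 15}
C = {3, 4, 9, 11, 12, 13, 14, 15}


Set A = {2, 3, 4, 11, 12, 15}
Set B = {3, 4, 5, 7, 11, 12, 13, 15}
Set C = {3, 4, 9, 11, 12, 13, 14, 15}
First, A ∩ B = {3, 4, 11, 12, 15}
Then, (A ∩ B) ∩ C = {3, 4, 11, 12, 15}

{3, 4, 11, 12, 15}


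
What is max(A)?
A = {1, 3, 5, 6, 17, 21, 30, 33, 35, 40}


Set A = {1, 3, 5, 6, 17, 21, 30, 33, 35, 40}
Elements in ascending order: 1, 3, 5, 6, 17, 21, 30, 33, 35, 40
The largest element is 40.

40


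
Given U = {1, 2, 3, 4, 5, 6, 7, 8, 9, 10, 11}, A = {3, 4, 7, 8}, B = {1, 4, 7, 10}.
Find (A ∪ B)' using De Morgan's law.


U = {1, 2, 3, 4, 5, 6, 7, 8, 9, 10, 11}
A = {3, 4, 7, 8}, B = {1, 4, 7, 10}
A ∪ B = {1, 3, 4, 7, 8, 10}
(A ∪ B)' = U \ (A ∪ B) = {2, 5, 6, 9, 11}
Verification via A' ∩ B': A' = {1, 2, 5, 6, 9, 10, 11}, B' = {2, 3, 5, 6, 8, 9, 11}
A' ∩ B' = {2, 5, 6, 9, 11} ✓

{2, 5, 6, 9, 11}


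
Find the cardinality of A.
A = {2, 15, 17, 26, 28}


Set A = {2, 15, 17, 26, 28}
Listing elements: 2, 15, 17, 26, 28
Counting: 5 elements
|A| = 5

5


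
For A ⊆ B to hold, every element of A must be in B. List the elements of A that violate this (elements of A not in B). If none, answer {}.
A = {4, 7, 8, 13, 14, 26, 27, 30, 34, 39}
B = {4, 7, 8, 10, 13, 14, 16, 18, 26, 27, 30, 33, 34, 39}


Set A = {4, 7, 8, 13, 14, 26, 27, 30, 34, 39}
Set B = {4, 7, 8, 10, 13, 14, 16, 18, 26, 27, 30, 33, 34, 39}
Check each element of A against B:
4 ∈ B, 7 ∈ B, 8 ∈ B, 13 ∈ B, 14 ∈ B, 26 ∈ B, 27 ∈ B, 30 ∈ B, 34 ∈ B, 39 ∈ B
Elements of A not in B: {}

{}


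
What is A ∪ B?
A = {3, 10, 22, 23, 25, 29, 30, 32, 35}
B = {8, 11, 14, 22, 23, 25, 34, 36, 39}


Set A = {3, 10, 22, 23, 25, 29, 30, 32, 35}
Set B = {8, 11, 14, 22, 23, 25, 34, 36, 39}
A ∪ B includes all elements in either set.
Elements from A: {3, 10, 22, 23, 25, 29, 30, 32, 35}
Elements from B not already included: {8, 11, 14, 34, 36, 39}
A ∪ B = {3, 8, 10, 11, 14, 22, 23, 25, 29, 30, 32, 34, 35, 36, 39}

{3, 8, 10, 11, 14, 22, 23, 25, 29, 30, 32, 34, 35, 36, 39}


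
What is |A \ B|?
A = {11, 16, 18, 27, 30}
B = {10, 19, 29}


Set A = {11, 16, 18, 27, 30}
Set B = {10, 19, 29}
A \ B = {11, 16, 18, 27, 30}
|A \ B| = 5

5


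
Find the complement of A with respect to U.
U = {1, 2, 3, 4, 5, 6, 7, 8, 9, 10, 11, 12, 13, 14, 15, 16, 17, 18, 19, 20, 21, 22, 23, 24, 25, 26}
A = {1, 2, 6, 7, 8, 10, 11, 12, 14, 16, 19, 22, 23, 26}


Universal set U = {1, 2, 3, 4, 5, 6, 7, 8, 9, 10, 11, 12, 13, 14, 15, 16, 17, 18, 19, 20, 21, 22, 23, 24, 25, 26}
Set A = {1, 2, 6, 7, 8, 10, 11, 12, 14, 16, 19, 22, 23, 26}
A' = U \ A = elements in U but not in A
Checking each element of U:
1 (in A, exclude), 2 (in A, exclude), 3 (not in A, include), 4 (not in A, include), 5 (not in A, include), 6 (in A, exclude), 7 (in A, exclude), 8 (in A, exclude), 9 (not in A, include), 10 (in A, exclude), 11 (in A, exclude), 12 (in A, exclude), 13 (not in A, include), 14 (in A, exclude), 15 (not in A, include), 16 (in A, exclude), 17 (not in A, include), 18 (not in A, include), 19 (in A, exclude), 20 (not in A, include), 21 (not in A, include), 22 (in A, exclude), 23 (in A, exclude), 24 (not in A, include), 25 (not in A, include), 26 (in A, exclude)
A' = {3, 4, 5, 9, 13, 15, 17, 18, 20, 21, 24, 25}

{3, 4, 5, 9, 13, 15, 17, 18, 20, 21, 24, 25}


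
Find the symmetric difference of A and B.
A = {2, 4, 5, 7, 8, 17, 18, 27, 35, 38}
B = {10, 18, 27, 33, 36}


Set A = {2, 4, 5, 7, 8, 17, 18, 27, 35, 38}
Set B = {10, 18, 27, 33, 36}
A △ B = (A \ B) ∪ (B \ A)
Elements in A but not B: {2, 4, 5, 7, 8, 17, 35, 38}
Elements in B but not A: {10, 33, 36}
A △ B = {2, 4, 5, 7, 8, 10, 17, 33, 35, 36, 38}

{2, 4, 5, 7, 8, 10, 17, 33, 35, 36, 38}


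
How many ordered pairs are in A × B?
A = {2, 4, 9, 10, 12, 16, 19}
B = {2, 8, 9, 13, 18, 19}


Set A = {2, 4, 9, 10, 12, 16, 19} has 7 elements.
Set B = {2, 8, 9, 13, 18, 19} has 6 elements.
|A × B| = |A| × |B| = 7 × 6 = 42

42


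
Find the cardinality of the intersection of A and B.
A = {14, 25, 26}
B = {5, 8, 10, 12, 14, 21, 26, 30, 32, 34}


Set A = {14, 25, 26}
Set B = {5, 8, 10, 12, 14, 21, 26, 30, 32, 34}
A ∩ B = {14, 26}
|A ∩ B| = 2

2


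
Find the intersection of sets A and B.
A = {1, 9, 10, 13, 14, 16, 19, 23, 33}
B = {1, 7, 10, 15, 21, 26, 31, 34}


Set A = {1, 9, 10, 13, 14, 16, 19, 23, 33}
Set B = {1, 7, 10, 15, 21, 26, 31, 34}
A ∩ B includes only elements in both sets.
Check each element of A against B:
1 ✓, 9 ✗, 10 ✓, 13 ✗, 14 ✗, 16 ✗, 19 ✗, 23 ✗, 33 ✗
A ∩ B = {1, 10}

{1, 10}


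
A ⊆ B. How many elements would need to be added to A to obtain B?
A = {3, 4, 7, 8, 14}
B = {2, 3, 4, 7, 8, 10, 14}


Set A = {3, 4, 7, 8, 14}, |A| = 5
Set B = {2, 3, 4, 7, 8, 10, 14}, |B| = 7
Since A ⊆ B: B \ A = {2, 10}
|B| - |A| = 7 - 5 = 2

2


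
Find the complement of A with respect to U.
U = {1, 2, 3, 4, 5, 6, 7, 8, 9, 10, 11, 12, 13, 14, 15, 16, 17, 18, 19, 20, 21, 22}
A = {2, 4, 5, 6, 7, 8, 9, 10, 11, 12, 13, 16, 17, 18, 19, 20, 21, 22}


Universal set U = {1, 2, 3, 4, 5, 6, 7, 8, 9, 10, 11, 12, 13, 14, 15, 16, 17, 18, 19, 20, 21, 22}
Set A = {2, 4, 5, 6, 7, 8, 9, 10, 11, 12, 13, 16, 17, 18, 19, 20, 21, 22}
A' = U \ A = elements in U but not in A
Checking each element of U:
1 (not in A, include), 2 (in A, exclude), 3 (not in A, include), 4 (in A, exclude), 5 (in A, exclude), 6 (in A, exclude), 7 (in A, exclude), 8 (in A, exclude), 9 (in A, exclude), 10 (in A, exclude), 11 (in A, exclude), 12 (in A, exclude), 13 (in A, exclude), 14 (not in A, include), 15 (not in A, include), 16 (in A, exclude), 17 (in A, exclude), 18 (in A, exclude), 19 (in A, exclude), 20 (in A, exclude), 21 (in A, exclude), 22 (in A, exclude)
A' = {1, 3, 14, 15}

{1, 3, 14, 15}


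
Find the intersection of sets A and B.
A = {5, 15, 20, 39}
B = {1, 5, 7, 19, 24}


Set A = {5, 15, 20, 39}
Set B = {1, 5, 7, 19, 24}
A ∩ B includes only elements in both sets.
Check each element of A against B:
5 ✓, 15 ✗, 20 ✗, 39 ✗
A ∩ B = {5}

{5}


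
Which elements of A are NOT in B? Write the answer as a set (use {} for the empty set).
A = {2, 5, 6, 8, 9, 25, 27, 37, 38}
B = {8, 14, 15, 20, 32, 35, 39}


Set A = {2, 5, 6, 8, 9, 25, 27, 37, 38}
Set B = {8, 14, 15, 20, 32, 35, 39}
Check each element of A against B:
2 ∉ B (include), 5 ∉ B (include), 6 ∉ B (include), 8 ∈ B, 9 ∉ B (include), 25 ∉ B (include), 27 ∉ B (include), 37 ∉ B (include), 38 ∉ B (include)
Elements of A not in B: {2, 5, 6, 9, 25, 27, 37, 38}

{2, 5, 6, 9, 25, 27, 37, 38}


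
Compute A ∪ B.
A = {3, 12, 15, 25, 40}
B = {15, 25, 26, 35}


Set A = {3, 12, 15, 25, 40}
Set B = {15, 25, 26, 35}
A ∪ B includes all elements in either set.
Elements from A: {3, 12, 15, 25, 40}
Elements from B not already included: {26, 35}
A ∪ B = {3, 12, 15, 25, 26, 35, 40}

{3, 12, 15, 25, 26, 35, 40}


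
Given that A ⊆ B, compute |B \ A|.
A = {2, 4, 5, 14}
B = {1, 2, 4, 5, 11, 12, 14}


Set A = {2, 4, 5, 14}, |A| = 4
Set B = {1, 2, 4, 5, 11, 12, 14}, |B| = 7
Since A ⊆ B: B \ A = {1, 11, 12}
|B| - |A| = 7 - 4 = 3

3


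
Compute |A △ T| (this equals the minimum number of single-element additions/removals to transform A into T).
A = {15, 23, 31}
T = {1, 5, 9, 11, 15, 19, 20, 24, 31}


Set A = {15, 23, 31}
Set T = {1, 5, 9, 11, 15, 19, 20, 24, 31}
Elements to remove from A (in A, not in T): {23} → 1 removals
Elements to add to A (in T, not in A): {1, 5, 9, 11, 19, 20, 24} → 7 additions
Total edits = 1 + 7 = 8

8


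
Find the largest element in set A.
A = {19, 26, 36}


Set A = {19, 26, 36}
Elements in ascending order: 19, 26, 36
The largest element is 36.

36


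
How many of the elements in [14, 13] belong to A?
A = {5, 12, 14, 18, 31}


Set A = {5, 12, 14, 18, 31}
Candidates: [14, 13]
Check each candidate:
14 ∈ A, 13 ∉ A
Count of candidates in A: 1

1


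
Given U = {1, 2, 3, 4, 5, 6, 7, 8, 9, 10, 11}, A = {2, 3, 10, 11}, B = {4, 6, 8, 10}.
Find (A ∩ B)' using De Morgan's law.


U = {1, 2, 3, 4, 5, 6, 7, 8, 9, 10, 11}
A = {2, 3, 10, 11}, B = {4, 6, 8, 10}
A ∩ B = {10}
(A ∩ B)' = U \ (A ∩ B) = {1, 2, 3, 4, 5, 6, 7, 8, 9, 11}
Verification via A' ∪ B': A' = {1, 4, 5, 6, 7, 8, 9}, B' = {1, 2, 3, 5, 7, 9, 11}
A' ∪ B' = {1, 2, 3, 4, 5, 6, 7, 8, 9, 11} ✓

{1, 2, 3, 4, 5, 6, 7, 8, 9, 11}


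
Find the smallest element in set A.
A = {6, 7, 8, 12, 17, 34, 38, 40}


Set A = {6, 7, 8, 12, 17, 34, 38, 40}
Elements in ascending order: 6, 7, 8, 12, 17, 34, 38, 40
The smallest element is 6.

6


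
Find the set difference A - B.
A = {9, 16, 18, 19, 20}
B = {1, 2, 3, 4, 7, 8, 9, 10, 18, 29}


Set A = {9, 16, 18, 19, 20}
Set B = {1, 2, 3, 4, 7, 8, 9, 10, 18, 29}
A \ B includes elements in A that are not in B.
Check each element of A:
9 (in B, remove), 16 (not in B, keep), 18 (in B, remove), 19 (not in B, keep), 20 (not in B, keep)
A \ B = {16, 19, 20}

{16, 19, 20}


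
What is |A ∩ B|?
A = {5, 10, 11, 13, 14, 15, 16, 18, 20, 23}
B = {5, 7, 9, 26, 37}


Set A = {5, 10, 11, 13, 14, 15, 16, 18, 20, 23}
Set B = {5, 7, 9, 26, 37}
A ∩ B = {5}
|A ∩ B| = 1

1


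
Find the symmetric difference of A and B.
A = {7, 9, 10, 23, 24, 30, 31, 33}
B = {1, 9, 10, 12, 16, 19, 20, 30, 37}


Set A = {7, 9, 10, 23, 24, 30, 31, 33}
Set B = {1, 9, 10, 12, 16, 19, 20, 30, 37}
A △ B = (A \ B) ∪ (B \ A)
Elements in A but not B: {7, 23, 24, 31, 33}
Elements in B but not A: {1, 12, 16, 19, 20, 37}
A △ B = {1, 7, 12, 16, 19, 20, 23, 24, 31, 33, 37}

{1, 7, 12, 16, 19, 20, 23, 24, 31, 33, 37}


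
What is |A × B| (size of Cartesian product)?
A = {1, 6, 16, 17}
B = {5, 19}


Set A = {1, 6, 16, 17} has 4 elements.
Set B = {5, 19} has 2 elements.
|A × B| = |A| × |B| = 4 × 2 = 8

8


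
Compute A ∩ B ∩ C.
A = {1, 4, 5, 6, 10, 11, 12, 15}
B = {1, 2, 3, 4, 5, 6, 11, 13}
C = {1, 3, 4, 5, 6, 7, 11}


Set A = {1, 4, 5, 6, 10, 11, 12, 15}
Set B = {1, 2, 3, 4, 5, 6, 11, 13}
Set C = {1, 3, 4, 5, 6, 7, 11}
First, A ∩ B = {1, 4, 5, 6, 11}
Then, (A ∩ B) ∩ C = {1, 4, 5, 6, 11}

{1, 4, 5, 6, 11}


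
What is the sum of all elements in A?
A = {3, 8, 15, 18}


Set A = {3, 8, 15, 18}
Sum = 3 + 8 + 15 + 18 = 44

44


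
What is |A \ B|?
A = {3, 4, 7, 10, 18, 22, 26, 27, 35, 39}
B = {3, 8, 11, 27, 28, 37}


Set A = {3, 4, 7, 10, 18, 22, 26, 27, 35, 39}
Set B = {3, 8, 11, 27, 28, 37}
A \ B = {4, 7, 10, 18, 22, 26, 35, 39}
|A \ B| = 8

8


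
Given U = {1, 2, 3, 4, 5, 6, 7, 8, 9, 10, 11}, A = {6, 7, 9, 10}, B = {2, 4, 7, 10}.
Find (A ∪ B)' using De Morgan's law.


U = {1, 2, 3, 4, 5, 6, 7, 8, 9, 10, 11}
A = {6, 7, 9, 10}, B = {2, 4, 7, 10}
A ∪ B = {2, 4, 6, 7, 9, 10}
(A ∪ B)' = U \ (A ∪ B) = {1, 3, 5, 8, 11}
Verification via A' ∩ B': A' = {1, 2, 3, 4, 5, 8, 11}, B' = {1, 3, 5, 6, 8, 9, 11}
A' ∩ B' = {1, 3, 5, 8, 11} ✓

{1, 3, 5, 8, 11}


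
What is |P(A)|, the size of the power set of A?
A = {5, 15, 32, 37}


Set A = {5, 15, 32, 37}
|A| = 4
The power set P(A) contains all subsets of A.
|P(A)| = 2^|A| = 2^4 = 16

16


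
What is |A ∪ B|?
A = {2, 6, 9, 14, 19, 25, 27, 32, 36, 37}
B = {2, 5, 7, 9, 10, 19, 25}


Set A = {2, 6, 9, 14, 19, 25, 27, 32, 36, 37}, |A| = 10
Set B = {2, 5, 7, 9, 10, 19, 25}, |B| = 7
A ∩ B = {2, 9, 19, 25}, |A ∩ B| = 4
|A ∪ B| = |A| + |B| - |A ∩ B| = 10 + 7 - 4 = 13

13


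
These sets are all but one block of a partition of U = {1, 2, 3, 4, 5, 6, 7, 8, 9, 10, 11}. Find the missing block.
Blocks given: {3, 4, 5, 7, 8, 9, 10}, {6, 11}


U = {1, 2, 3, 4, 5, 6, 7, 8, 9, 10, 11}
Shown blocks: {3, 4, 5, 7, 8, 9, 10}, {6, 11}
A partition's blocks are pairwise disjoint and cover U, so the missing block = U \ (union of shown blocks).
Union of shown blocks: {3, 4, 5, 6, 7, 8, 9, 10, 11}
Missing block = U \ (union) = {1, 2}

{1, 2}


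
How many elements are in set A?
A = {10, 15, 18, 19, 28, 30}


Set A = {10, 15, 18, 19, 28, 30}
Listing elements: 10, 15, 18, 19, 28, 30
Counting: 6 elements
|A| = 6

6


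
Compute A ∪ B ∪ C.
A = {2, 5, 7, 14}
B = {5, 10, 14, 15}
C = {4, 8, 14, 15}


Set A = {2, 5, 7, 14}
Set B = {5, 10, 14, 15}
Set C = {4, 8, 14, 15}
First, A ∪ B = {2, 5, 7, 10, 14, 15}
Then, (A ∪ B) ∪ C = {2, 4, 5, 7, 8, 10, 14, 15}

{2, 4, 5, 7, 8, 10, 14, 15}
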